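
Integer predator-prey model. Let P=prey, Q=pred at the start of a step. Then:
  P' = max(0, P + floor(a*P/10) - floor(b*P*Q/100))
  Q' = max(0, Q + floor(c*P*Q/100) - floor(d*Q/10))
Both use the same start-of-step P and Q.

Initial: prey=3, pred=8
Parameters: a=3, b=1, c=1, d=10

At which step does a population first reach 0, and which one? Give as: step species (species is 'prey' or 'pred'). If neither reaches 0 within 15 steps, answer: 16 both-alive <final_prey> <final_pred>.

Answer: 1 pred

Derivation:
Step 1: prey: 3+0-0=3; pred: 8+0-8=0
First extinction: pred at step 1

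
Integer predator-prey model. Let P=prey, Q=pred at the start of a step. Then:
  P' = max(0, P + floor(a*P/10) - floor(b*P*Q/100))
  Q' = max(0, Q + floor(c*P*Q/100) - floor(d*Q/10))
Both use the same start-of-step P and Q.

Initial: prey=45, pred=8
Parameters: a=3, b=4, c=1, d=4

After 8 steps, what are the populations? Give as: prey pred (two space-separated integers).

Answer: 40 8

Derivation:
Step 1: prey: 45+13-14=44; pred: 8+3-3=8
Step 2: prey: 44+13-14=43; pred: 8+3-3=8
Step 3: prey: 43+12-13=42; pred: 8+3-3=8
Step 4: prey: 42+12-13=41; pred: 8+3-3=8
Step 5: prey: 41+12-13=40; pred: 8+3-3=8
Step 6: prey: 40+12-12=40; pred: 8+3-3=8
Step 7: prey: 40+12-12=40; pred: 8+3-3=8
Step 8: prey: 40+12-12=40; pred: 8+3-3=8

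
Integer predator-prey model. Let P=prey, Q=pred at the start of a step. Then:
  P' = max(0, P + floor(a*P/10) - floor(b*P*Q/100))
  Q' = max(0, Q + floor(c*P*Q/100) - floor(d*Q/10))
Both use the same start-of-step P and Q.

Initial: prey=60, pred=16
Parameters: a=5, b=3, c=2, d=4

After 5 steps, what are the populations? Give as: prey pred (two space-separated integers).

Answer: 0 27

Derivation:
Step 1: prey: 60+30-28=62; pred: 16+19-6=29
Step 2: prey: 62+31-53=40; pred: 29+35-11=53
Step 3: prey: 40+20-63=0; pred: 53+42-21=74
Step 4: prey: 0+0-0=0; pred: 74+0-29=45
Step 5: prey: 0+0-0=0; pred: 45+0-18=27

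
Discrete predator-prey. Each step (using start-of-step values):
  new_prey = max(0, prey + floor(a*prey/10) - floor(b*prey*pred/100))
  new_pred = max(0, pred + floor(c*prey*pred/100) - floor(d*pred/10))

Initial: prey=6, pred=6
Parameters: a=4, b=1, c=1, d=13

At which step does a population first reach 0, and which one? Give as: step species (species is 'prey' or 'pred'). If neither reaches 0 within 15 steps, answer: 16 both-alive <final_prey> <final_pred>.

Answer: 1 pred

Derivation:
Step 1: prey: 6+2-0=8; pred: 6+0-7=0
First extinction: pred at step 1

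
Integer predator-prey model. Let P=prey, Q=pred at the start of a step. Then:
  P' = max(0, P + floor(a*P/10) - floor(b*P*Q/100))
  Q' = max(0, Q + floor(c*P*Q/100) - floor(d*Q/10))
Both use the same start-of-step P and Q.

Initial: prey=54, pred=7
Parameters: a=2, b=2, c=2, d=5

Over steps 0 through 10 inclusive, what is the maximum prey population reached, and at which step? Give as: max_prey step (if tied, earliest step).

Step 1: prey: 54+10-7=57; pred: 7+7-3=11
Step 2: prey: 57+11-12=56; pred: 11+12-5=18
Step 3: prey: 56+11-20=47; pred: 18+20-9=29
Step 4: prey: 47+9-27=29; pred: 29+27-14=42
Step 5: prey: 29+5-24=10; pred: 42+24-21=45
Step 6: prey: 10+2-9=3; pred: 45+9-22=32
Step 7: prey: 3+0-1=2; pred: 32+1-16=17
Step 8: prey: 2+0-0=2; pred: 17+0-8=9
Step 9: prey: 2+0-0=2; pred: 9+0-4=5
Step 10: prey: 2+0-0=2; pred: 5+0-2=3
Max prey = 57 at step 1

Answer: 57 1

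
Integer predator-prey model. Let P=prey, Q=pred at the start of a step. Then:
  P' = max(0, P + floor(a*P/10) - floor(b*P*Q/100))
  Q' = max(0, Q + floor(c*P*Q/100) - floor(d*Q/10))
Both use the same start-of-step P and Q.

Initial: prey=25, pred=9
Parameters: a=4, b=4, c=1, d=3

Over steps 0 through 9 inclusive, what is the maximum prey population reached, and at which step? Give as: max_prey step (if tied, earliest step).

Answer: 37 9

Derivation:
Step 1: prey: 25+10-9=26; pred: 9+2-2=9
Step 2: prey: 26+10-9=27; pred: 9+2-2=9
Step 3: prey: 27+10-9=28; pred: 9+2-2=9
Step 4: prey: 28+11-10=29; pred: 9+2-2=9
Step 5: prey: 29+11-10=30; pred: 9+2-2=9
Step 6: prey: 30+12-10=32; pred: 9+2-2=9
Step 7: prey: 32+12-11=33; pred: 9+2-2=9
Step 8: prey: 33+13-11=35; pred: 9+2-2=9
Step 9: prey: 35+14-12=37; pred: 9+3-2=10
Max prey = 37 at step 9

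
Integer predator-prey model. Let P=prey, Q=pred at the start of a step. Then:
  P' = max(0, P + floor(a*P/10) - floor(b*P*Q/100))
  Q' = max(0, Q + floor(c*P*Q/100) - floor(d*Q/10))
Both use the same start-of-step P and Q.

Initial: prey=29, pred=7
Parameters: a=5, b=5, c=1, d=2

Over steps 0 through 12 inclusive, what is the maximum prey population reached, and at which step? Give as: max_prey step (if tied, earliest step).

Step 1: prey: 29+14-10=33; pred: 7+2-1=8
Step 2: prey: 33+16-13=36; pred: 8+2-1=9
Step 3: prey: 36+18-16=38; pred: 9+3-1=11
Step 4: prey: 38+19-20=37; pred: 11+4-2=13
Step 5: prey: 37+18-24=31; pred: 13+4-2=15
Step 6: prey: 31+15-23=23; pred: 15+4-3=16
Step 7: prey: 23+11-18=16; pred: 16+3-3=16
Step 8: prey: 16+8-12=12; pred: 16+2-3=15
Step 9: prey: 12+6-9=9; pred: 15+1-3=13
Step 10: prey: 9+4-5=8; pred: 13+1-2=12
Step 11: prey: 8+4-4=8; pred: 12+0-2=10
Step 12: prey: 8+4-4=8; pred: 10+0-2=8
Max prey = 38 at step 3

Answer: 38 3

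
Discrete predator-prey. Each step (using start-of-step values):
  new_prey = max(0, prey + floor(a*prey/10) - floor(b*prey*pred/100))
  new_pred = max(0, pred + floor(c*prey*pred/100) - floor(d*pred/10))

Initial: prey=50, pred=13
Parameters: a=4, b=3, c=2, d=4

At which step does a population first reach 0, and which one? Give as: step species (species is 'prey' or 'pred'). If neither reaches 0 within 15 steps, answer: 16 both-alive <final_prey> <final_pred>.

Step 1: prey: 50+20-19=51; pred: 13+13-5=21
Step 2: prey: 51+20-32=39; pred: 21+21-8=34
Step 3: prey: 39+15-39=15; pred: 34+26-13=47
Step 4: prey: 15+6-21=0; pred: 47+14-18=43
First extinction: prey at step 4

Answer: 4 prey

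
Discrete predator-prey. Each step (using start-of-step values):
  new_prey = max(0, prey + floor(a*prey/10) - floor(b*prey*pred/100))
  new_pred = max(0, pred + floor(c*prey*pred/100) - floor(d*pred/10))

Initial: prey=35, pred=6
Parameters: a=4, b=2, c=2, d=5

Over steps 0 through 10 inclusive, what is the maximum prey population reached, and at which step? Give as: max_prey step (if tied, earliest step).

Step 1: prey: 35+14-4=45; pred: 6+4-3=7
Step 2: prey: 45+18-6=57; pred: 7+6-3=10
Step 3: prey: 57+22-11=68; pred: 10+11-5=16
Step 4: prey: 68+27-21=74; pred: 16+21-8=29
Step 5: prey: 74+29-42=61; pred: 29+42-14=57
Step 6: prey: 61+24-69=16; pred: 57+69-28=98
Step 7: prey: 16+6-31=0; pred: 98+31-49=80
Step 8: prey: 0+0-0=0; pred: 80+0-40=40
Step 9: prey: 0+0-0=0; pred: 40+0-20=20
Step 10: prey: 0+0-0=0; pred: 20+0-10=10
Max prey = 74 at step 4

Answer: 74 4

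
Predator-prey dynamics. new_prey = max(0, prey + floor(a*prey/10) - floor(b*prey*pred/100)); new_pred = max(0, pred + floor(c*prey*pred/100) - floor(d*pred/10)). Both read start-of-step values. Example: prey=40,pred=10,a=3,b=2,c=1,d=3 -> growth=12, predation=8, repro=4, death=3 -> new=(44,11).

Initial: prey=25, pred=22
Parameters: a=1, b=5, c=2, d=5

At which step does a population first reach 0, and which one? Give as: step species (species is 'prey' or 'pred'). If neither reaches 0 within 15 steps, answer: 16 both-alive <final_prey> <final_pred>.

Answer: 1 prey

Derivation:
Step 1: prey: 25+2-27=0; pred: 22+11-11=22
First extinction: prey at step 1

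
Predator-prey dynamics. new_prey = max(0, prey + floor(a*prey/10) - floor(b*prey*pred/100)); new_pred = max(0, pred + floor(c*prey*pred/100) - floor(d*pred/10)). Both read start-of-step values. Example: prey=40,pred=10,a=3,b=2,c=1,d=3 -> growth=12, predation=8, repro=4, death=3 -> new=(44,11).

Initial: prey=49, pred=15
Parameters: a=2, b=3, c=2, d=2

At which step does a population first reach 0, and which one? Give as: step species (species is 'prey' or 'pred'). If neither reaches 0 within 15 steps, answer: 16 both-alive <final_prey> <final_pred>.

Step 1: prey: 49+9-22=36; pred: 15+14-3=26
Step 2: prey: 36+7-28=15; pred: 26+18-5=39
Step 3: prey: 15+3-17=1; pred: 39+11-7=43
Step 4: prey: 1+0-1=0; pred: 43+0-8=35
First extinction: prey at step 4

Answer: 4 prey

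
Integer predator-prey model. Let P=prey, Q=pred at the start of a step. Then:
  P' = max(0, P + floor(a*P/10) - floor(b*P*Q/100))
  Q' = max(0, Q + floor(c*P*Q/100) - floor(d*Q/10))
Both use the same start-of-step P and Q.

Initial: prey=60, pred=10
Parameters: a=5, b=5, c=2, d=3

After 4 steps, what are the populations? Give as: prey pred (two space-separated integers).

Step 1: prey: 60+30-30=60; pred: 10+12-3=19
Step 2: prey: 60+30-57=33; pred: 19+22-5=36
Step 3: prey: 33+16-59=0; pred: 36+23-10=49
Step 4: prey: 0+0-0=0; pred: 49+0-14=35

Answer: 0 35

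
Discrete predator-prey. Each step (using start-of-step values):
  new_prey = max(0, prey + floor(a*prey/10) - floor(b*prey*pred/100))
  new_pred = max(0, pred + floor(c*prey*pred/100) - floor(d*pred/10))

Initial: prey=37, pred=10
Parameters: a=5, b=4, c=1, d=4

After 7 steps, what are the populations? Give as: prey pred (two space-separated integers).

Answer: 54 20

Derivation:
Step 1: prey: 37+18-14=41; pred: 10+3-4=9
Step 2: prey: 41+20-14=47; pred: 9+3-3=9
Step 3: prey: 47+23-16=54; pred: 9+4-3=10
Step 4: prey: 54+27-21=60; pred: 10+5-4=11
Step 5: prey: 60+30-26=64; pred: 11+6-4=13
Step 6: prey: 64+32-33=63; pred: 13+8-5=16
Step 7: prey: 63+31-40=54; pred: 16+10-6=20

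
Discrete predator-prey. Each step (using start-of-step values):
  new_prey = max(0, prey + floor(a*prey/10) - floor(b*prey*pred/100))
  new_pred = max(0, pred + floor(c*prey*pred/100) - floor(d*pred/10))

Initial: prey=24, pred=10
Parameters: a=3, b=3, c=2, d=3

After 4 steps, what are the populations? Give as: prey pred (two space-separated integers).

Answer: 18 19

Derivation:
Step 1: prey: 24+7-7=24; pred: 10+4-3=11
Step 2: prey: 24+7-7=24; pred: 11+5-3=13
Step 3: prey: 24+7-9=22; pred: 13+6-3=16
Step 4: prey: 22+6-10=18; pred: 16+7-4=19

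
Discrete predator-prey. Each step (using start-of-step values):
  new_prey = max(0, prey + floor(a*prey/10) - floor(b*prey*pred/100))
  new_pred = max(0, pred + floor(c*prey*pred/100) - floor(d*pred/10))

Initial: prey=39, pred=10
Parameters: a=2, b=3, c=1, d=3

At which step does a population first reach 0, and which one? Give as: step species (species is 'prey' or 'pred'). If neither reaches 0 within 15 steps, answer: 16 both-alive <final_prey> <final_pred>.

Step 1: prey: 39+7-11=35; pred: 10+3-3=10
Step 2: prey: 35+7-10=32; pred: 10+3-3=10
Step 3: prey: 32+6-9=29; pred: 10+3-3=10
Step 4: prey: 29+5-8=26; pred: 10+2-3=9
Step 5: prey: 26+5-7=24; pred: 9+2-2=9
Step 6: prey: 24+4-6=22; pred: 9+2-2=9
Step 7: prey: 22+4-5=21; pred: 9+1-2=8
Step 8: prey: 21+4-5=20; pred: 8+1-2=7
Step 9: prey: 20+4-4=20; pred: 7+1-2=6
Step 10: prey: 20+4-3=21; pred: 6+1-1=6
Step 11: prey: 21+4-3=22; pred: 6+1-1=6
Step 12: prey: 22+4-3=23; pred: 6+1-1=6
Step 13: prey: 23+4-4=23; pred: 6+1-1=6
Steps 14-15: state stable at prey=23, pred=6 (no change)
No extinction within 15 steps

Answer: 16 both-alive 23 6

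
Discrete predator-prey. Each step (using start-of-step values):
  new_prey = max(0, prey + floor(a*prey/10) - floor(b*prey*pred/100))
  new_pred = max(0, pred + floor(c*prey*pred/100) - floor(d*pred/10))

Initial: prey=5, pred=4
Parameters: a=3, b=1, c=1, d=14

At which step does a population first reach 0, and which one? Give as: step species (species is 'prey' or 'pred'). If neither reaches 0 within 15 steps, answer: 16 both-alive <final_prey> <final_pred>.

Step 1: prey: 5+1-0=6; pred: 4+0-5=0
First extinction: pred at step 1

Answer: 1 pred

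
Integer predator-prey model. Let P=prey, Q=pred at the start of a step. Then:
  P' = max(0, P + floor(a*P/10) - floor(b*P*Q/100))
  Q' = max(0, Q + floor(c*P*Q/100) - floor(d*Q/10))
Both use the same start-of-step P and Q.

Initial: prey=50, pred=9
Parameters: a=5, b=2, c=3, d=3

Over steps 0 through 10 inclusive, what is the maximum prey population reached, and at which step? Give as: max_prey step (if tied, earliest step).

Answer: 73 2

Derivation:
Step 1: prey: 50+25-9=66; pred: 9+13-2=20
Step 2: prey: 66+33-26=73; pred: 20+39-6=53
Step 3: prey: 73+36-77=32; pred: 53+116-15=154
Step 4: prey: 32+16-98=0; pred: 154+147-46=255
Step 5: prey: 0+0-0=0; pred: 255+0-76=179
Step 6: prey: 0+0-0=0; pred: 179+0-53=126
Step 7: prey: 0+0-0=0; pred: 126+0-37=89
Step 8: prey: 0+0-0=0; pred: 89+0-26=63
Step 9: prey: 0+0-0=0; pred: 63+0-18=45
Step 10: prey: 0+0-0=0; pred: 45+0-13=32
Max prey = 73 at step 2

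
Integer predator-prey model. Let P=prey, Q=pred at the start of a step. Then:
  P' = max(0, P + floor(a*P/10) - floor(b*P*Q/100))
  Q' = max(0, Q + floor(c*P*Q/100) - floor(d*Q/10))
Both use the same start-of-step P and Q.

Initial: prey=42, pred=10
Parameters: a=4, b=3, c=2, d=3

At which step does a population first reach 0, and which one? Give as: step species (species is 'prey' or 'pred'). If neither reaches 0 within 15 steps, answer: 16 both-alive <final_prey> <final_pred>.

Answer: 5 prey

Derivation:
Step 1: prey: 42+16-12=46; pred: 10+8-3=15
Step 2: prey: 46+18-20=44; pred: 15+13-4=24
Step 3: prey: 44+17-31=30; pred: 24+21-7=38
Step 4: prey: 30+12-34=8; pred: 38+22-11=49
Step 5: prey: 8+3-11=0; pred: 49+7-14=42
First extinction: prey at step 5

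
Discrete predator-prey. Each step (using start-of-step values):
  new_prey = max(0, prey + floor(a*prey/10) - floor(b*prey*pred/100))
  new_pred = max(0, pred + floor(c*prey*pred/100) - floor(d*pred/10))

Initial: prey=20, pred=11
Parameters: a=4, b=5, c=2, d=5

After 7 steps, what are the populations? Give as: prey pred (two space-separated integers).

Answer: 32 3

Derivation:
Step 1: prey: 20+8-11=17; pred: 11+4-5=10
Step 2: prey: 17+6-8=15; pred: 10+3-5=8
Step 3: prey: 15+6-6=15; pred: 8+2-4=6
Step 4: prey: 15+6-4=17; pred: 6+1-3=4
Step 5: prey: 17+6-3=20; pred: 4+1-2=3
Step 6: prey: 20+8-3=25; pred: 3+1-1=3
Step 7: prey: 25+10-3=32; pred: 3+1-1=3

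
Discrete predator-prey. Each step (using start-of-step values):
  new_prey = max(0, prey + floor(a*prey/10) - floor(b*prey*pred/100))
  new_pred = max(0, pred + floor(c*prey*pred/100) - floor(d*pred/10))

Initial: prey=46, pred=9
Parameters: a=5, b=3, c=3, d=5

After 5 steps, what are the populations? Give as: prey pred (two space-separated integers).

Step 1: prey: 46+23-12=57; pred: 9+12-4=17
Step 2: prey: 57+28-29=56; pred: 17+29-8=38
Step 3: prey: 56+28-63=21; pred: 38+63-19=82
Step 4: prey: 21+10-51=0; pred: 82+51-41=92
Step 5: prey: 0+0-0=0; pred: 92+0-46=46

Answer: 0 46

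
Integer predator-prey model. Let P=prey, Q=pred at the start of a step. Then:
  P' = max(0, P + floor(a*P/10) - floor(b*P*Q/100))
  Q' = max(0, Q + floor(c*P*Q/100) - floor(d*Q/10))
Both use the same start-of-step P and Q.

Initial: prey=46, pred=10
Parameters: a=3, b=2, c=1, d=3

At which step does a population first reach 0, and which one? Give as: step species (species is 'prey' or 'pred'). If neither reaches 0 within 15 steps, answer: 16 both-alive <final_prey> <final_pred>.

Step 1: prey: 46+13-9=50; pred: 10+4-3=11
Step 2: prey: 50+15-11=54; pred: 11+5-3=13
Step 3: prey: 54+16-14=56; pred: 13+7-3=17
Step 4: prey: 56+16-19=53; pred: 17+9-5=21
Step 5: prey: 53+15-22=46; pred: 21+11-6=26
Step 6: prey: 46+13-23=36; pred: 26+11-7=30
Step 7: prey: 36+10-21=25; pred: 30+10-9=31
Step 8: prey: 25+7-15=17; pred: 31+7-9=29
Step 9: prey: 17+5-9=13; pred: 29+4-8=25
Step 10: prey: 13+3-6=10; pred: 25+3-7=21
Step 11: prey: 10+3-4=9; pred: 21+2-6=17
Step 12: prey: 9+2-3=8; pred: 17+1-5=13
Step 13: prey: 8+2-2=8; pred: 13+1-3=11
Step 14: prey: 8+2-1=9; pred: 11+0-3=8
Step 15: prey: 9+2-1=10; pred: 8+0-2=6
No extinction within 15 steps

Answer: 16 both-alive 10 6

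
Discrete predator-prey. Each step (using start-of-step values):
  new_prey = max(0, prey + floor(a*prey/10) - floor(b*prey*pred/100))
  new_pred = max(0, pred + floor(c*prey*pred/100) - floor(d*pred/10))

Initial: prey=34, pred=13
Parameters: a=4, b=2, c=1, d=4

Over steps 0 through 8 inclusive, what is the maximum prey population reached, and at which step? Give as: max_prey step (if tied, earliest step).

Answer: 72 6

Derivation:
Step 1: prey: 34+13-8=39; pred: 13+4-5=12
Step 2: prey: 39+15-9=45; pred: 12+4-4=12
Step 3: prey: 45+18-10=53; pred: 12+5-4=13
Step 4: prey: 53+21-13=61; pred: 13+6-5=14
Step 5: prey: 61+24-17=68; pred: 14+8-5=17
Step 6: prey: 68+27-23=72; pred: 17+11-6=22
Step 7: prey: 72+28-31=69; pred: 22+15-8=29
Step 8: prey: 69+27-40=56; pred: 29+20-11=38
Max prey = 72 at step 6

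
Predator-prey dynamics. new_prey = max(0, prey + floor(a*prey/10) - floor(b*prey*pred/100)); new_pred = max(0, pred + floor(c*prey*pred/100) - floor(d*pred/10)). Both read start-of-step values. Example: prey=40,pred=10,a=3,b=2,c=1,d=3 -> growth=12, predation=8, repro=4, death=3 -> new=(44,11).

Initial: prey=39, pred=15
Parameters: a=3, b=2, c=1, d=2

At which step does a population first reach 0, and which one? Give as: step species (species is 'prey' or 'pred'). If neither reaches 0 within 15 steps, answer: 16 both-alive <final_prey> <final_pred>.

Answer: 16 both-alive 5 8

Derivation:
Step 1: prey: 39+11-11=39; pred: 15+5-3=17
Step 2: prey: 39+11-13=37; pred: 17+6-3=20
Step 3: prey: 37+11-14=34; pred: 20+7-4=23
Step 4: prey: 34+10-15=29; pred: 23+7-4=26
Step 5: prey: 29+8-15=22; pred: 26+7-5=28
Step 6: prey: 22+6-12=16; pred: 28+6-5=29
Step 7: prey: 16+4-9=11; pred: 29+4-5=28
Step 8: prey: 11+3-6=8; pred: 28+3-5=26
Step 9: prey: 8+2-4=6; pred: 26+2-5=23
Step 10: prey: 6+1-2=5; pred: 23+1-4=20
Step 11: prey: 5+1-2=4; pred: 20+1-4=17
Step 12: prey: 4+1-1=4; pred: 17+0-3=14
Step 13: prey: 4+1-1=4; pred: 14+0-2=12
Step 14: prey: 4+1-0=5; pred: 12+0-2=10
Step 15: prey: 5+1-1=5; pred: 10+0-2=8
No extinction within 15 steps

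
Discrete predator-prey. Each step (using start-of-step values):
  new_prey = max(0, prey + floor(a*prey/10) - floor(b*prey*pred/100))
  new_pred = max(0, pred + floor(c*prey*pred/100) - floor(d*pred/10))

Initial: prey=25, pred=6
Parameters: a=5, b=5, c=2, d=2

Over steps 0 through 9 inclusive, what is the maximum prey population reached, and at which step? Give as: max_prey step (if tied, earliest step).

Step 1: prey: 25+12-7=30; pred: 6+3-1=8
Step 2: prey: 30+15-12=33; pred: 8+4-1=11
Step 3: prey: 33+16-18=31; pred: 11+7-2=16
Step 4: prey: 31+15-24=22; pred: 16+9-3=22
Step 5: prey: 22+11-24=9; pred: 22+9-4=27
Step 6: prey: 9+4-12=1; pred: 27+4-5=26
Step 7: prey: 1+0-1=0; pred: 26+0-5=21
Step 8: prey: 0+0-0=0; pred: 21+0-4=17
Step 9: prey: 0+0-0=0; pred: 17+0-3=14
Max prey = 33 at step 2

Answer: 33 2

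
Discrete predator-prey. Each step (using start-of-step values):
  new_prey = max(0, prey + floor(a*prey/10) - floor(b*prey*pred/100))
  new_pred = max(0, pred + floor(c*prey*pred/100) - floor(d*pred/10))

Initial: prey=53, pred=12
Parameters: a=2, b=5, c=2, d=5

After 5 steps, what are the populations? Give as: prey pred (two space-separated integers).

Answer: 1 4

Derivation:
Step 1: prey: 53+10-31=32; pred: 12+12-6=18
Step 2: prey: 32+6-28=10; pred: 18+11-9=20
Step 3: prey: 10+2-10=2; pred: 20+4-10=14
Step 4: prey: 2+0-1=1; pred: 14+0-7=7
Step 5: prey: 1+0-0=1; pred: 7+0-3=4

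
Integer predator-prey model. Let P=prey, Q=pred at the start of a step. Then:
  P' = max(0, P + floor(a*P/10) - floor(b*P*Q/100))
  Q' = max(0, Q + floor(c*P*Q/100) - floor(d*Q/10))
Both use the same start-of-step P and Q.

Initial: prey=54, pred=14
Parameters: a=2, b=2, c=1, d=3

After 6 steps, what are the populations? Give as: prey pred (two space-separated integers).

Answer: 16 20

Derivation:
Step 1: prey: 54+10-15=49; pred: 14+7-4=17
Step 2: prey: 49+9-16=42; pred: 17+8-5=20
Step 3: prey: 42+8-16=34; pred: 20+8-6=22
Step 4: prey: 34+6-14=26; pred: 22+7-6=23
Step 5: prey: 26+5-11=20; pred: 23+5-6=22
Step 6: prey: 20+4-8=16; pred: 22+4-6=20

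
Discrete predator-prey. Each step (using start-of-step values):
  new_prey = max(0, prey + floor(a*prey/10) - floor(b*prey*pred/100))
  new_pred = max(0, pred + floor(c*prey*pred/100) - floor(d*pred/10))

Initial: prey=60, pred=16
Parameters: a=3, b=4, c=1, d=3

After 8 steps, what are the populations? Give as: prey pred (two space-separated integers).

Answer: 2 5

Derivation:
Step 1: prey: 60+18-38=40; pred: 16+9-4=21
Step 2: prey: 40+12-33=19; pred: 21+8-6=23
Step 3: prey: 19+5-17=7; pred: 23+4-6=21
Step 4: prey: 7+2-5=4; pred: 21+1-6=16
Step 5: prey: 4+1-2=3; pred: 16+0-4=12
Step 6: prey: 3+0-1=2; pred: 12+0-3=9
Step 7: prey: 2+0-0=2; pred: 9+0-2=7
Step 8: prey: 2+0-0=2; pred: 7+0-2=5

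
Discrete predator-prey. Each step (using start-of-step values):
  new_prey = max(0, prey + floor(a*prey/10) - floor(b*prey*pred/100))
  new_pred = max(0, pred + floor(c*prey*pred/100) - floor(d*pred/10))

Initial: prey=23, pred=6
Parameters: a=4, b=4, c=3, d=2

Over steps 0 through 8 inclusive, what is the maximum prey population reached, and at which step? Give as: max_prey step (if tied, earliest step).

Answer: 28 2

Derivation:
Step 1: prey: 23+9-5=27; pred: 6+4-1=9
Step 2: prey: 27+10-9=28; pred: 9+7-1=15
Step 3: prey: 28+11-16=23; pred: 15+12-3=24
Step 4: prey: 23+9-22=10; pred: 24+16-4=36
Step 5: prey: 10+4-14=0; pred: 36+10-7=39
Step 6: prey: 0+0-0=0; pred: 39+0-7=32
Step 7: prey: 0+0-0=0; pred: 32+0-6=26
Step 8: prey: 0+0-0=0; pred: 26+0-5=21
Max prey = 28 at step 2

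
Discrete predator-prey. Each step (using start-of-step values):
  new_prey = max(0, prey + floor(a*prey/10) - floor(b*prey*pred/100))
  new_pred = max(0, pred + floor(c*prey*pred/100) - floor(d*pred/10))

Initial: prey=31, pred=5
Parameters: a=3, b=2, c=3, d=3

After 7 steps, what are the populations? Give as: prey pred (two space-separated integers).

Step 1: prey: 31+9-3=37; pred: 5+4-1=8
Step 2: prey: 37+11-5=43; pred: 8+8-2=14
Step 3: prey: 43+12-12=43; pred: 14+18-4=28
Step 4: prey: 43+12-24=31; pred: 28+36-8=56
Step 5: prey: 31+9-34=6; pred: 56+52-16=92
Step 6: prey: 6+1-11=0; pred: 92+16-27=81
Step 7: prey: 0+0-0=0; pred: 81+0-24=57

Answer: 0 57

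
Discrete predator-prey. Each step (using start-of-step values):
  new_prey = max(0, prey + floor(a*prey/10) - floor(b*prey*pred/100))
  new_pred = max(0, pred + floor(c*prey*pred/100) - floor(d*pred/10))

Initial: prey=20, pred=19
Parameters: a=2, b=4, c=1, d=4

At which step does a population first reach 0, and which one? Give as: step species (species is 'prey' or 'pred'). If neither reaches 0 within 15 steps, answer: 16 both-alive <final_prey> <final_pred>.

Step 1: prey: 20+4-15=9; pred: 19+3-7=15
Step 2: prey: 9+1-5=5; pred: 15+1-6=10
Step 3: prey: 5+1-2=4; pred: 10+0-4=6
Step 4: prey: 4+0-0=4; pred: 6+0-2=4
Step 5: prey: 4+0-0=4; pred: 4+0-1=3
Step 6: prey: 4+0-0=4; pred: 3+0-1=2
Step 7: prey: 4+0-0=4; pred: 2+0-0=2
Steps 8-15: state stable at prey=4, pred=2 (no change)
No extinction within 15 steps

Answer: 16 both-alive 4 2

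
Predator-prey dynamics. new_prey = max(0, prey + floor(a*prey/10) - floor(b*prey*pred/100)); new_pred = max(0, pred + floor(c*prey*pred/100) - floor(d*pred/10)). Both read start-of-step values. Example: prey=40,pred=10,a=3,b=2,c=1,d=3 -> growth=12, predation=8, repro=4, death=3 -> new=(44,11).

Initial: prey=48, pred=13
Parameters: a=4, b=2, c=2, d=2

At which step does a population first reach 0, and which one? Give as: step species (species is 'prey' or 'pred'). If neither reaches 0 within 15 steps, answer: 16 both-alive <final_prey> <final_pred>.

Step 1: prey: 48+19-12=55; pred: 13+12-2=23
Step 2: prey: 55+22-25=52; pred: 23+25-4=44
Step 3: prey: 52+20-45=27; pred: 44+45-8=81
Step 4: prey: 27+10-43=0; pred: 81+43-16=108
First extinction: prey at step 4

Answer: 4 prey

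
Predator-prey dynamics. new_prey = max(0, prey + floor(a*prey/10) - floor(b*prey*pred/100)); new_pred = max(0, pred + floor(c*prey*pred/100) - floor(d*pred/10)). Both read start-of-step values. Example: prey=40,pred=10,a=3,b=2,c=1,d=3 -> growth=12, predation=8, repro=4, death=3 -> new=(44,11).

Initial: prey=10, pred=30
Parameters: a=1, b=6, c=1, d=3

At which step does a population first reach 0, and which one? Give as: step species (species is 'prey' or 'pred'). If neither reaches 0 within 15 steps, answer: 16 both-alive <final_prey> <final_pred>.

Answer: 1 prey

Derivation:
Step 1: prey: 10+1-18=0; pred: 30+3-9=24
First extinction: prey at step 1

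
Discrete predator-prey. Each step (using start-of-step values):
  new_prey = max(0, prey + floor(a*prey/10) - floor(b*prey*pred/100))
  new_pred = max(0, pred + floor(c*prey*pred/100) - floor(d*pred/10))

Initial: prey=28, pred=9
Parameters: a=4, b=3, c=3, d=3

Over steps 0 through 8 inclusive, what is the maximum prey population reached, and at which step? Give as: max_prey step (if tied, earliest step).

Step 1: prey: 28+11-7=32; pred: 9+7-2=14
Step 2: prey: 32+12-13=31; pred: 14+13-4=23
Step 3: prey: 31+12-21=22; pred: 23+21-6=38
Step 4: prey: 22+8-25=5; pred: 38+25-11=52
Step 5: prey: 5+2-7=0; pred: 52+7-15=44
Step 6: prey: 0+0-0=0; pred: 44+0-13=31
Step 7: prey: 0+0-0=0; pred: 31+0-9=22
Step 8: prey: 0+0-0=0; pred: 22+0-6=16
Max prey = 32 at step 1

Answer: 32 1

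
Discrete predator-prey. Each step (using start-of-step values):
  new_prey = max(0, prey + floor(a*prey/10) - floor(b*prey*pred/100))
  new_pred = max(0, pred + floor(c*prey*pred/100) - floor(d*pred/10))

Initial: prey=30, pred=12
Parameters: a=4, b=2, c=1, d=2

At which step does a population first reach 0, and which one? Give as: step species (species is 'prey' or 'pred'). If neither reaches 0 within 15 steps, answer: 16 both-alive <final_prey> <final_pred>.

Step 1: prey: 30+12-7=35; pred: 12+3-2=13
Step 2: prey: 35+14-9=40; pred: 13+4-2=15
Step 3: prey: 40+16-12=44; pred: 15+6-3=18
Step 4: prey: 44+17-15=46; pred: 18+7-3=22
Step 5: prey: 46+18-20=44; pred: 22+10-4=28
Step 6: prey: 44+17-24=37; pred: 28+12-5=35
Step 7: prey: 37+14-25=26; pred: 35+12-7=40
Step 8: prey: 26+10-20=16; pred: 40+10-8=42
Step 9: prey: 16+6-13=9; pred: 42+6-8=40
Step 10: prey: 9+3-7=5; pred: 40+3-8=35
Step 11: prey: 5+2-3=4; pred: 35+1-7=29
Step 12: prey: 4+1-2=3; pred: 29+1-5=25
Step 13: prey: 3+1-1=3; pred: 25+0-5=20
Step 14: prey: 3+1-1=3; pred: 20+0-4=16
Step 15: prey: 3+1-0=4; pred: 16+0-3=13
No extinction within 15 steps

Answer: 16 both-alive 4 13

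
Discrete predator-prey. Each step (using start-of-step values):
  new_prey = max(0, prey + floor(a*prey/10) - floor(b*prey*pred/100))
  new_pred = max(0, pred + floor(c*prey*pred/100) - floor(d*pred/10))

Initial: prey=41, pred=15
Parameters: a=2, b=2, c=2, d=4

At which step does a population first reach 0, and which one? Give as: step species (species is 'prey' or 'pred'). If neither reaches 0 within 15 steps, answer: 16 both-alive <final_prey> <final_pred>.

Step 1: prey: 41+8-12=37; pred: 15+12-6=21
Step 2: prey: 37+7-15=29; pred: 21+15-8=28
Step 3: prey: 29+5-16=18; pred: 28+16-11=33
Step 4: prey: 18+3-11=10; pred: 33+11-13=31
Step 5: prey: 10+2-6=6; pred: 31+6-12=25
Step 6: prey: 6+1-3=4; pred: 25+3-10=18
Step 7: prey: 4+0-1=3; pred: 18+1-7=12
Step 8: prey: 3+0-0=3; pred: 12+0-4=8
Step 9: prey: 3+0-0=3; pred: 8+0-3=5
Step 10: prey: 3+0-0=3; pred: 5+0-2=3
Step 11: prey: 3+0-0=3; pred: 3+0-1=2
Step 12: prey: 3+0-0=3; pred: 2+0-0=2
Steps 13-15: state stable at prey=3, pred=2 (no change)
No extinction within 15 steps

Answer: 16 both-alive 3 2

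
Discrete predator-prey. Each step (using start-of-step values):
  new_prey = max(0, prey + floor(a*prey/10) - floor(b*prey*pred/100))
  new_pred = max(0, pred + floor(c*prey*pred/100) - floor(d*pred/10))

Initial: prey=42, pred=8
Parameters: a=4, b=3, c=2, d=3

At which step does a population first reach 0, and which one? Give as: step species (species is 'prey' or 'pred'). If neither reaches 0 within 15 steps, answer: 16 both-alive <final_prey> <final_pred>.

Step 1: prey: 42+16-10=48; pred: 8+6-2=12
Step 2: prey: 48+19-17=50; pred: 12+11-3=20
Step 3: prey: 50+20-30=40; pred: 20+20-6=34
Step 4: prey: 40+16-40=16; pred: 34+27-10=51
Step 5: prey: 16+6-24=0; pred: 51+16-15=52
First extinction: prey at step 5

Answer: 5 prey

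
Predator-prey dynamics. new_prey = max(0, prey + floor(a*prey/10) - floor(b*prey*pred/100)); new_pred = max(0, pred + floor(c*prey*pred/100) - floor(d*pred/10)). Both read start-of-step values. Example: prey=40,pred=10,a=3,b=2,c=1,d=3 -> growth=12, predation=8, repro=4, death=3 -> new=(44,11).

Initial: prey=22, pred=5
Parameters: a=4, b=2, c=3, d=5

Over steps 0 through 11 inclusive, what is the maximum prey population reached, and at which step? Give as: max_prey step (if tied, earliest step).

Answer: 53 4

Derivation:
Step 1: prey: 22+8-2=28; pred: 5+3-2=6
Step 2: prey: 28+11-3=36; pred: 6+5-3=8
Step 3: prey: 36+14-5=45; pred: 8+8-4=12
Step 4: prey: 45+18-10=53; pred: 12+16-6=22
Step 5: prey: 53+21-23=51; pred: 22+34-11=45
Step 6: prey: 51+20-45=26; pred: 45+68-22=91
Step 7: prey: 26+10-47=0; pred: 91+70-45=116
Step 8: prey: 0+0-0=0; pred: 116+0-58=58
Step 9: prey: 0+0-0=0; pred: 58+0-29=29
Step 10: prey: 0+0-0=0; pred: 29+0-14=15
Step 11: prey: 0+0-0=0; pred: 15+0-7=8
Max prey = 53 at step 4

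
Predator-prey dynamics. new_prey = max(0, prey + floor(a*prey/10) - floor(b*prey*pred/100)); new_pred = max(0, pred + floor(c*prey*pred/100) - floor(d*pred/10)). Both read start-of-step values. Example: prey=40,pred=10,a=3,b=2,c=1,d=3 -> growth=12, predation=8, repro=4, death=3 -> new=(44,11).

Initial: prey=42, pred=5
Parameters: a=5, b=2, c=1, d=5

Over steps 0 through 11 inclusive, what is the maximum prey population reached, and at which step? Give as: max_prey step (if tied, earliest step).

Step 1: prey: 42+21-4=59; pred: 5+2-2=5
Step 2: prey: 59+29-5=83; pred: 5+2-2=5
Step 3: prey: 83+41-8=116; pred: 5+4-2=7
Step 4: prey: 116+58-16=158; pred: 7+8-3=12
Step 5: prey: 158+79-37=200; pred: 12+18-6=24
Step 6: prey: 200+100-96=204; pred: 24+48-12=60
Step 7: prey: 204+102-244=62; pred: 60+122-30=152
Step 8: prey: 62+31-188=0; pred: 152+94-76=170
Step 9: prey: 0+0-0=0; pred: 170+0-85=85
Step 10: prey: 0+0-0=0; pred: 85+0-42=43
Step 11: prey: 0+0-0=0; pred: 43+0-21=22
Max prey = 204 at step 6

Answer: 204 6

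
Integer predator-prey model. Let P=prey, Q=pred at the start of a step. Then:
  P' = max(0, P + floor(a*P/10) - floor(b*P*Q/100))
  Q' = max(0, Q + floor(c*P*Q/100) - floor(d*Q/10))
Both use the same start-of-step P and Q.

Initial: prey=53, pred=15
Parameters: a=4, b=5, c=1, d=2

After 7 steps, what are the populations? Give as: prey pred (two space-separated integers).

Answer: 1 10

Derivation:
Step 1: prey: 53+21-39=35; pred: 15+7-3=19
Step 2: prey: 35+14-33=16; pred: 19+6-3=22
Step 3: prey: 16+6-17=5; pred: 22+3-4=21
Step 4: prey: 5+2-5=2; pred: 21+1-4=18
Step 5: prey: 2+0-1=1; pred: 18+0-3=15
Step 6: prey: 1+0-0=1; pred: 15+0-3=12
Step 7: prey: 1+0-0=1; pred: 12+0-2=10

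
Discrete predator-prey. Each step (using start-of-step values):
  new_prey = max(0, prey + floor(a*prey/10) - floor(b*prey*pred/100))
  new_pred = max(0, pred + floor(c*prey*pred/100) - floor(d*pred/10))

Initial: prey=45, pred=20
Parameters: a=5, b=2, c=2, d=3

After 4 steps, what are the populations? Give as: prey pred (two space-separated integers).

Step 1: prey: 45+22-18=49; pred: 20+18-6=32
Step 2: prey: 49+24-31=42; pred: 32+31-9=54
Step 3: prey: 42+21-45=18; pred: 54+45-16=83
Step 4: prey: 18+9-29=0; pred: 83+29-24=88

Answer: 0 88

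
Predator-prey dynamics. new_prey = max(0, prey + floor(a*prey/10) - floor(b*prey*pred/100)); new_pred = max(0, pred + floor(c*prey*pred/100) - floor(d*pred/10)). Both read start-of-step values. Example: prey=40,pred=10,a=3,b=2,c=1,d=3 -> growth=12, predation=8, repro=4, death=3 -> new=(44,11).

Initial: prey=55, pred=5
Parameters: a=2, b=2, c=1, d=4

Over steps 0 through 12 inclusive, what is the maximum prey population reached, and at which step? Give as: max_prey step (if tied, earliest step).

Answer: 75 4

Derivation:
Step 1: prey: 55+11-5=61; pred: 5+2-2=5
Step 2: prey: 61+12-6=67; pred: 5+3-2=6
Step 3: prey: 67+13-8=72; pred: 6+4-2=8
Step 4: prey: 72+14-11=75; pred: 8+5-3=10
Step 5: prey: 75+15-15=75; pred: 10+7-4=13
Step 6: prey: 75+15-19=71; pred: 13+9-5=17
Step 7: prey: 71+14-24=61; pred: 17+12-6=23
Step 8: prey: 61+12-28=45; pred: 23+14-9=28
Step 9: prey: 45+9-25=29; pred: 28+12-11=29
Step 10: prey: 29+5-16=18; pred: 29+8-11=26
Step 11: prey: 18+3-9=12; pred: 26+4-10=20
Step 12: prey: 12+2-4=10; pred: 20+2-8=14
Max prey = 75 at step 4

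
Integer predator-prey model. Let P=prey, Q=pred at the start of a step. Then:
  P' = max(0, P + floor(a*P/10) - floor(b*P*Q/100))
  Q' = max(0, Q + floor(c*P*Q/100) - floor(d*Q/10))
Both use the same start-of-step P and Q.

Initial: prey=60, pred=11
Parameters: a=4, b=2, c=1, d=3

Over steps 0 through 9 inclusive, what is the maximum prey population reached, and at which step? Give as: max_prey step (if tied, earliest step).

Answer: 82 3

Derivation:
Step 1: prey: 60+24-13=71; pred: 11+6-3=14
Step 2: prey: 71+28-19=80; pred: 14+9-4=19
Step 3: prey: 80+32-30=82; pred: 19+15-5=29
Step 4: prey: 82+32-47=67; pred: 29+23-8=44
Step 5: prey: 67+26-58=35; pred: 44+29-13=60
Step 6: prey: 35+14-42=7; pred: 60+21-18=63
Step 7: prey: 7+2-8=1; pred: 63+4-18=49
Step 8: prey: 1+0-0=1; pred: 49+0-14=35
Step 9: prey: 1+0-0=1; pred: 35+0-10=25
Max prey = 82 at step 3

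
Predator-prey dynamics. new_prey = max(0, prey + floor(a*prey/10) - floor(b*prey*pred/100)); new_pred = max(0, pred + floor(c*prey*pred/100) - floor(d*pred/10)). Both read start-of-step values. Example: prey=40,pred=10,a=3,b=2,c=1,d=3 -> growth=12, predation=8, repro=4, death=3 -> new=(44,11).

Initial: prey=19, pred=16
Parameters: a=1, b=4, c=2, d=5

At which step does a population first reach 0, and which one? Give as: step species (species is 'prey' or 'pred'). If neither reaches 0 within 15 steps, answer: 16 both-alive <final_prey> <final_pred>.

Answer: 16 both-alive 3 1

Derivation:
Step 1: prey: 19+1-12=8; pred: 16+6-8=14
Step 2: prey: 8+0-4=4; pred: 14+2-7=9
Step 3: prey: 4+0-1=3; pred: 9+0-4=5
Step 4: prey: 3+0-0=3; pred: 5+0-2=3
Step 5: prey: 3+0-0=3; pred: 3+0-1=2
Step 6: prey: 3+0-0=3; pred: 2+0-1=1
Step 7: prey: 3+0-0=3; pred: 1+0-0=1
Steps 8-15: state stable at prey=3, pred=1 (no change)
No extinction within 15 steps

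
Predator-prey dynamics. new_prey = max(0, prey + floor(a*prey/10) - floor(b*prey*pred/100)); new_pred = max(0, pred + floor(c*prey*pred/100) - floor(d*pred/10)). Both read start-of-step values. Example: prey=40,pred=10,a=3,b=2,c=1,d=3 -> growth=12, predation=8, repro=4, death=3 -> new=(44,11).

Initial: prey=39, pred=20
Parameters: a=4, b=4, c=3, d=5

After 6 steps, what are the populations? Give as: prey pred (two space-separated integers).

Answer: 0 3

Derivation:
Step 1: prey: 39+15-31=23; pred: 20+23-10=33
Step 2: prey: 23+9-30=2; pred: 33+22-16=39
Step 3: prey: 2+0-3=0; pred: 39+2-19=22
Step 4: prey: 0+0-0=0; pred: 22+0-11=11
Step 5: prey: 0+0-0=0; pred: 11+0-5=6
Step 6: prey: 0+0-0=0; pred: 6+0-3=3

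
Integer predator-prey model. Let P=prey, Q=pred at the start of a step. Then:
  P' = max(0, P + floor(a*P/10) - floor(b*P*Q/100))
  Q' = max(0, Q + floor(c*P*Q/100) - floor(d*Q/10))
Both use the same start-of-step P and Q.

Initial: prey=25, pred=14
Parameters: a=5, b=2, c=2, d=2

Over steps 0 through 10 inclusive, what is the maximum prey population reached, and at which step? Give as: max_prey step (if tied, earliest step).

Answer: 34 2

Derivation:
Step 1: prey: 25+12-7=30; pred: 14+7-2=19
Step 2: prey: 30+15-11=34; pred: 19+11-3=27
Step 3: prey: 34+17-18=33; pred: 27+18-5=40
Step 4: prey: 33+16-26=23; pred: 40+26-8=58
Step 5: prey: 23+11-26=8; pred: 58+26-11=73
Step 6: prey: 8+4-11=1; pred: 73+11-14=70
Step 7: prey: 1+0-1=0; pred: 70+1-14=57
Step 8: prey: 0+0-0=0; pred: 57+0-11=46
Step 9: prey: 0+0-0=0; pred: 46+0-9=37
Step 10: prey: 0+0-0=0; pred: 37+0-7=30
Max prey = 34 at step 2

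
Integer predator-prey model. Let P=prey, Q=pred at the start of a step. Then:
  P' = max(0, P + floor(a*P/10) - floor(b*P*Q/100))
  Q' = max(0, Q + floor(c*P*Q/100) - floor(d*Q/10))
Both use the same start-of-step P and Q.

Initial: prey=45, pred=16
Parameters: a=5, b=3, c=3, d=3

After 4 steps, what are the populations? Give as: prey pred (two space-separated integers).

Step 1: prey: 45+22-21=46; pred: 16+21-4=33
Step 2: prey: 46+23-45=24; pred: 33+45-9=69
Step 3: prey: 24+12-49=0; pred: 69+49-20=98
Step 4: prey: 0+0-0=0; pred: 98+0-29=69

Answer: 0 69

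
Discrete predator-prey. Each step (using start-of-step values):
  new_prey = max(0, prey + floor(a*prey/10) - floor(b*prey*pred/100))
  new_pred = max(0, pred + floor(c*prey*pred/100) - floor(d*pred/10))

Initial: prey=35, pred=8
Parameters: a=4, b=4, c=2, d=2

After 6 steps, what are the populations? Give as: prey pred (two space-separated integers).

Step 1: prey: 35+14-11=38; pred: 8+5-1=12
Step 2: prey: 38+15-18=35; pred: 12+9-2=19
Step 3: prey: 35+14-26=23; pred: 19+13-3=29
Step 4: prey: 23+9-26=6; pred: 29+13-5=37
Step 5: prey: 6+2-8=0; pred: 37+4-7=34
Step 6: prey: 0+0-0=0; pred: 34+0-6=28

Answer: 0 28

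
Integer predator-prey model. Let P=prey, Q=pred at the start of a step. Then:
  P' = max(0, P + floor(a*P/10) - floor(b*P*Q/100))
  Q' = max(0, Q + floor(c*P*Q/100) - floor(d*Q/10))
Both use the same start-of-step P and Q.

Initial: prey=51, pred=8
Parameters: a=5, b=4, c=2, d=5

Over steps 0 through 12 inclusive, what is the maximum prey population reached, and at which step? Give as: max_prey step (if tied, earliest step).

Step 1: prey: 51+25-16=60; pred: 8+8-4=12
Step 2: prey: 60+30-28=62; pred: 12+14-6=20
Step 3: prey: 62+31-49=44; pred: 20+24-10=34
Step 4: prey: 44+22-59=7; pred: 34+29-17=46
Step 5: prey: 7+3-12=0; pred: 46+6-23=29
Step 6: prey: 0+0-0=0; pred: 29+0-14=15
Step 7: prey: 0+0-0=0; pred: 15+0-7=8
Step 8: prey: 0+0-0=0; pred: 8+0-4=4
Step 9: prey: 0+0-0=0; pred: 4+0-2=2
Step 10: prey: 0+0-0=0; pred: 2+0-1=1
Step 11: prey: 0+0-0=0; pred: 1+0-0=1
Step 12: prey: 0+0-0=0; pred: 1+0-0=1
Max prey = 62 at step 2

Answer: 62 2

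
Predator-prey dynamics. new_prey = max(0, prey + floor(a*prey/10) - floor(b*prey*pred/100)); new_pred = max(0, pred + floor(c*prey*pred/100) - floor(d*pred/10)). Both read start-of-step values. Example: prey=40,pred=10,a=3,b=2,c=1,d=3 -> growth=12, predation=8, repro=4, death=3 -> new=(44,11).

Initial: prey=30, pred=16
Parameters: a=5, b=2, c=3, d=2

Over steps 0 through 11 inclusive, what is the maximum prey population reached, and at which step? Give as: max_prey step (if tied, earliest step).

Answer: 36 1

Derivation:
Step 1: prey: 30+15-9=36; pred: 16+14-3=27
Step 2: prey: 36+18-19=35; pred: 27+29-5=51
Step 3: prey: 35+17-35=17; pred: 51+53-10=94
Step 4: prey: 17+8-31=0; pred: 94+47-18=123
Step 5: prey: 0+0-0=0; pred: 123+0-24=99
Step 6: prey: 0+0-0=0; pred: 99+0-19=80
Step 7: prey: 0+0-0=0; pred: 80+0-16=64
Step 8: prey: 0+0-0=0; pred: 64+0-12=52
Step 9: prey: 0+0-0=0; pred: 52+0-10=42
Step 10: prey: 0+0-0=0; pred: 42+0-8=34
Step 11: prey: 0+0-0=0; pred: 34+0-6=28
Max prey = 36 at step 1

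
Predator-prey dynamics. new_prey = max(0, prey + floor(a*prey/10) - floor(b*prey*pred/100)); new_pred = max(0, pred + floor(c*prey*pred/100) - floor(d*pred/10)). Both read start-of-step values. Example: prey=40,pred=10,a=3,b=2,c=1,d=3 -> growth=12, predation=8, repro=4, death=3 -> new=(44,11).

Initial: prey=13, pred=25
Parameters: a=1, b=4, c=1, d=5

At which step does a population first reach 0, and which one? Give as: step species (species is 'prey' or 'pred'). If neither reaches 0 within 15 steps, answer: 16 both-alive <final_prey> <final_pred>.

Step 1: prey: 13+1-13=1; pred: 25+3-12=16
Step 2: prey: 1+0-0=1; pred: 16+0-8=8
Step 3: prey: 1+0-0=1; pred: 8+0-4=4
Step 4: prey: 1+0-0=1; pred: 4+0-2=2
Step 5: prey: 1+0-0=1; pred: 2+0-1=1
Step 6: prey: 1+0-0=1; pred: 1+0-0=1
Steps 7-15: state stable at prey=1, pred=1 (no change)
No extinction within 15 steps

Answer: 16 both-alive 1 1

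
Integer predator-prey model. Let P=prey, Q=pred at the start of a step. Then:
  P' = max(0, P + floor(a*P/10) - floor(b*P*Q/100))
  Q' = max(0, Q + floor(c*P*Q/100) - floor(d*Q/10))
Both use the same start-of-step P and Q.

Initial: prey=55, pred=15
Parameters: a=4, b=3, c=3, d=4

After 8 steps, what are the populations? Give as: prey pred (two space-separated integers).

Answer: 0 8

Derivation:
Step 1: prey: 55+22-24=53; pred: 15+24-6=33
Step 2: prey: 53+21-52=22; pred: 33+52-13=72
Step 3: prey: 22+8-47=0; pred: 72+47-28=91
Step 4: prey: 0+0-0=0; pred: 91+0-36=55
Step 5: prey: 0+0-0=0; pred: 55+0-22=33
Step 6: prey: 0+0-0=0; pred: 33+0-13=20
Step 7: prey: 0+0-0=0; pred: 20+0-8=12
Step 8: prey: 0+0-0=0; pred: 12+0-4=8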